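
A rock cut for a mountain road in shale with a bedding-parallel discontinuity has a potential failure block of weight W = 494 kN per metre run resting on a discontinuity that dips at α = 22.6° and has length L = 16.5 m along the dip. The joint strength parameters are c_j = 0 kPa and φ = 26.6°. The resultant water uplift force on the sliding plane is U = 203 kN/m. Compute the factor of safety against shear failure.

FS = 0.67

Resolving the block weight along and normal to the plane and applying the Mohr–Coulomb strength on the joint:
N' = W cosα − U = 494·cos22.6° − 203 = 253.1 kN/m
Driving force T = W sinα = 494·sin22.6° = 189.8 kN/m
Resisting force R = c_j·L + N'·tanφ = 0·16.5 + 253.1·tan26.6° = 0.0 + 126.7 = 126.7 kN/m
FS = R / T = 126.7 / 189.8 = 0.668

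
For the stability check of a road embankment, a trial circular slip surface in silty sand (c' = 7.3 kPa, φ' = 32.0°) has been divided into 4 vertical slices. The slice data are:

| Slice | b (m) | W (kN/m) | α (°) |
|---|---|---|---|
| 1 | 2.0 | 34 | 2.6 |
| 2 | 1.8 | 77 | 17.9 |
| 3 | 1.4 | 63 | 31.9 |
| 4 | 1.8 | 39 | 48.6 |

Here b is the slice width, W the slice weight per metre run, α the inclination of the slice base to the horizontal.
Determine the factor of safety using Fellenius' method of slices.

FS = 2.02

Ordinary method of slices: FS = Σ[c'·Δl_i + (W_i cosα_i)·tanφ'] / Σ W_i sinα_i, with Δl_i = b_i / cosα_i.
Slice 1: Δl = 2.0/cos2.6° = 2.002 m; N'_1 = 34·cos2.6° = 34.0; c'Δl = 14.62; W sinα = 1.5
Slice 2: Δl = 1.8/cos17.9° = 1.892 m; N'_2 = 77·cos17.9° = 73.3; c'Δl = 13.81; W sinα = 23.7
Slice 3: Δl = 1.4/cos31.9° = 1.649 m; N'_3 = 63·cos31.9° = 53.5; c'Δl = 12.04; W sinα = 33.3
Slice 4: Δl = 1.8/cos48.6° = 2.722 m; N'_4 = 39·cos48.6° = 25.8; c'Δl = 19.87; W sinα = 29.3
Σc'Δl = 60.3 kN/m; ΣN' = 186.5 kN/m; ΣW sinα = 87.8 kN/m
Resisting = 60.3 + 186.5·tan32.0° = 60.3 + 116.5 = 176.9 kN/m
FS = 176.9 / 87.8 = 2.016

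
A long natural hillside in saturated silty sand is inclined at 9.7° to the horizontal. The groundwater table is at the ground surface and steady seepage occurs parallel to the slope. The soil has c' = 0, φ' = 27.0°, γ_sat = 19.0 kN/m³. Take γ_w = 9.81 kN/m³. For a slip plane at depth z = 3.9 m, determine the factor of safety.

FS = 1.44

With seepage parallel to the slope and the water table at the surface, the effective normal stress on the slip plane uses the buoyant unit weight γ' = γ_sat − γ_w while the driving shear stress uses γ_sat:
FS = [c' + γ' z cos²β tanφ'] / [γ_sat z sinβ cosβ]
(For c' = 0 this reduces to FS = (γ'/γ_sat)·tanφ'/tanβ.)
γ' = 19.0 − 9.81 = 9.19 kN/m³
Numerator = 0.0 + 9.19·3.9·cos²9.7°·tan27.0° = 0.0 + 9.19·3.9·0.9716·0.5095 = 17.743 kPa
Denominator = 19.0·3.9·sin9.7°·cos9.7° = 19.0·3.9·0.1685·0.9857 = 12.307 kPa
FS = 17.743 / 12.307 = 1.442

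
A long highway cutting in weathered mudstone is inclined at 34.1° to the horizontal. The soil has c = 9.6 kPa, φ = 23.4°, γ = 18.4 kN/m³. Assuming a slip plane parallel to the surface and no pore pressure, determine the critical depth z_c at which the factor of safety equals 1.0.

z_c = 3.11 m

Setting FS = 1.00 in FS = [c + γz cos²β tanφ] / [γz sinβ cosβ] and solving for z:
z = c / [γ cosβ (FS·sinβ − cosβ·tanφ)]
  = 9.6 / [18.4·cos34.1°·(1.00·sin34.1° − cos34.1°·tan23.4°)]
  = 9.6 / [18.4·0.8281·(1.00·0.5606 − 0.8281·0.4327)]
  = 9.6 / 3.0824 = 3.114 m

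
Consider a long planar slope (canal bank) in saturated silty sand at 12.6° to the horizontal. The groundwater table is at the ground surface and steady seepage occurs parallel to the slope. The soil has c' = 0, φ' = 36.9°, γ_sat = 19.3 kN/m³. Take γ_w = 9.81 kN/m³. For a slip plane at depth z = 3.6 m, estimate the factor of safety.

FS = 1.65

With seepage parallel to the slope and the water table at the surface, the effective normal stress on the slip plane uses the buoyant unit weight γ' = γ_sat − γ_w while the driving shear stress uses γ_sat:
FS = [c' + γ' z cos²β tanφ'] / [γ_sat z sinβ cosβ]
(For c' = 0 this reduces to FS = (γ'/γ_sat)·tanφ'/tanβ.)
γ' = 19.3 − 9.81 = 9.49 kN/m³
Numerator = 0.0 + 9.49·3.6·cos²12.6°·tan36.9° = 0.0 + 9.49·3.6·0.9524·0.7508 = 24.430 kPa
Denominator = 19.3·3.6·sin12.6°·cos12.6° = 19.3·3.6·0.2181·0.9759 = 14.792 kPa
FS = 24.430 / 14.792 = 1.652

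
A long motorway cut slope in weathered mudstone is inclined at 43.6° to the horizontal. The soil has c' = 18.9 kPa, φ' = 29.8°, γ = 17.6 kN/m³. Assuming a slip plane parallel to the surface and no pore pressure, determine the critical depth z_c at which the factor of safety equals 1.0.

z_c = 5.39 m

Setting FS = 1.00 in FS = [c' + γz cos²β tanφ'] / [γz sinβ cosβ] and solving for z:
z = c' / [γ cosβ (FS·sinβ − cosβ·tanφ')]
  = 18.9 / [17.6·cos43.6°·(1.00·sin43.6° − cos43.6°·tan29.8°)]
  = 18.9 / [17.6·0.7242·(1.00·0.6896 − 0.7242·0.5727)]
  = 18.9 / 3.5035 = 5.395 m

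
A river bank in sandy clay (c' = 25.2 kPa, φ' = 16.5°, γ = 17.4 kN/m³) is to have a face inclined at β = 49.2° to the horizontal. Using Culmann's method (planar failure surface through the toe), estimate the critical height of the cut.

Culmann's analysis gives the critical failure plane at α_cr = (β + φ')/2 = (49.2 + 16.5)/2 = 32.9°, and the critical height
H_c = (4c'/γ) · sinβ cosφ' / [1 − cos(β − φ')]
    = (4·25.2/17.4) · sin49.2°·cos16.5° / [1 − cos(32.7°)]
    = 5.793 · 0.7570·0.9588 / [1 − 0.8415]
    = 5.793 · 0.7258 / 0.1585
    = 26.53 m

H_c = 26.53 m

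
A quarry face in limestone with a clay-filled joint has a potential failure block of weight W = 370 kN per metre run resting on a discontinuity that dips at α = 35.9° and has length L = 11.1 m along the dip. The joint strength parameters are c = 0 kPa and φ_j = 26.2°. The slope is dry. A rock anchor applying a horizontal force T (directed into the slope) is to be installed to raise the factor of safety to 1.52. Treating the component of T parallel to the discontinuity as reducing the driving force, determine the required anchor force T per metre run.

T = 120 kN/m

Resolving forces along and normal to the sliding plane, with the horizontal anchor force T adding T·sinα to the effective normal force and T·cosα acting up the plane against the driving force:
FS = [cL + (W cosα + T sinα) tanφ_j] / [W sinα − T cosα]
Without the anchor: N' = 299.7 kN/m, driving T_d = 217.0 kN/m, resisting R = 0·11.1 + 299.7·tan26.2° = 147.5 kN/m, FS = 0.68.
Setting FS = 1.52 and solving for T:
1.52·(217.0 − T cos35.9°) = 147.5 + T sin35.9°·tan26.2°
T·(sin35.9°·tan26.2° + 1.52·cos35.9°) = 1.52·217.0 − 147.5
T·(0.5864·0.4921 + 1.52·0.8100) = 329.8 − 147.5 = 182.3
T·1.5198 = 182.3
T = 119.9 kN/m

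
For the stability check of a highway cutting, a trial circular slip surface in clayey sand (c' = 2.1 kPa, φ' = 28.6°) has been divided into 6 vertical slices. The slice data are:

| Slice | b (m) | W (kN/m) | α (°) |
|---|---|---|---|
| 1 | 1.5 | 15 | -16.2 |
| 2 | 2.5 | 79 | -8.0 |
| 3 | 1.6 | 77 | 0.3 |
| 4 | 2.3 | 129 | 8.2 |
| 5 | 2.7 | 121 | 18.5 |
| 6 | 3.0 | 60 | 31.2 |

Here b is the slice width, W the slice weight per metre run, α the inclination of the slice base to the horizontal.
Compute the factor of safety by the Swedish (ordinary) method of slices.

FS = 3.87

Ordinary method of slices: FS = Σ[c'·Δl_i + (W_i cosα_i)·tanφ'] / Σ W_i sinα_i, with Δl_i = b_i / cosα_i.
Slice 1: Δl = 1.5/cos(-16.2°) = 1.562 m; N'_1 = 15·cos(-16.2°) = 14.4; c'Δl = 3.28; W sinα = -4.2
Slice 2: Δl = 2.5/cos(-8.0°) = 2.525 m; N'_2 = 79·cos(-8.0°) = 78.2; c'Δl = 5.30; W sinα = -11.0
Slice 3: Δl = 1.6/cos0.3° = 1.600 m; N'_3 = 77·cos0.3° = 77.0; c'Δl = 3.36; W sinα = 0.4
Slice 4: Δl = 2.3/cos8.2° = 2.324 m; N'_4 = 129·cos8.2° = 127.7; c'Δl = 4.88; W sinα = 18.4
Slice 5: Δl = 2.7/cos18.5° = 2.847 m; N'_5 = 121·cos18.5° = 114.7; c'Δl = 5.98; W sinα = 38.4
Slice 6: Δl = 3.0/cos31.2° = 3.507 m; N'_6 = 60·cos31.2° = 51.3; c'Δl = 7.37; W sinα = 31.1
Σc'Δl = 30.2 kN/m; ΣN' = 463.4 kN/m; ΣW sinα = 73.1 kN/m
Resisting = 30.2 + 463.4·tan28.6° = 30.2 + 252.6 = 282.8 kN/m
FS = 282.8 / 73.1 = 3.869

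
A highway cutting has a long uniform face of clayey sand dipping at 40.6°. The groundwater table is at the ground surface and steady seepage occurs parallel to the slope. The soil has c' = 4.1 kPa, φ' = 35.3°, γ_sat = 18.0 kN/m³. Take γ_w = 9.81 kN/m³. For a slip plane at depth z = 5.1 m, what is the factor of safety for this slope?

With seepage parallel to the slope and the water table at the surface, the effective normal stress on the slip plane uses the buoyant unit weight γ' = γ_sat − γ_w while the driving shear stress uses γ_sat:
FS = [c' + γ' z cos²β tanφ'] / [γ_sat z sinβ cosβ]
γ' = 18.0 − 9.81 = 8.19 kN/m³
Numerator = 4.1 + 8.19·5.1·cos²40.6°·tan35.3° = 4.1 + 8.19·5.1·0.5765·0.7080 = 21.149 kPa
Denominator = 18.0·5.1·sin40.6°·cos40.6° = 18.0·5.1·0.6508·0.7593 = 45.360 kPa
FS = 21.149 / 45.360 = 0.466

FS = 0.47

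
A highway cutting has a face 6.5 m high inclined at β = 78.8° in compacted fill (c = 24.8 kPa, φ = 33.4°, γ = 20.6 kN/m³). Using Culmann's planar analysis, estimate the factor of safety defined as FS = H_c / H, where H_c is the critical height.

H_c = (4c/γ) · sinβ cosφ / [1 − cos(β − φ)]
    = (4·24.8/20.6) · sin78.8°·cos33.4° / [1 − cos45.4°]
    = 4.816 · 0.8189 / 0.2978 = 13.24 m
FS = H_c / H = 13.24 / 6.5 = 2.037

FS = 2.04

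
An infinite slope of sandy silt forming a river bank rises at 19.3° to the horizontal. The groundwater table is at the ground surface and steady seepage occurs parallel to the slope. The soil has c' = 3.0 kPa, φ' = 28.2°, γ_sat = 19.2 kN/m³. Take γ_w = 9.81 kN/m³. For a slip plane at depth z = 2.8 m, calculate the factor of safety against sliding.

FS = 0.93

With seepage parallel to the slope and the water table at the surface, the effective normal stress on the slip plane uses the buoyant unit weight γ' = γ_sat − γ_w while the driving shear stress uses γ_sat:
FS = [c' + γ' z cos²β tanφ'] / [γ_sat z sinβ cosβ]
γ' = 19.2 − 9.81 = 9.39 kN/m³
Numerator = 3.0 + 9.39·2.8·cos²19.3°·tan28.2° = 3.0 + 9.39·2.8·0.8908·0.5362 = 15.558 kPa
Denominator = 19.2·2.8·sin19.3°·cos19.3° = 19.2·2.8·0.3305·0.9438 = 16.770 kPa
FS = 15.558 / 16.770 = 0.928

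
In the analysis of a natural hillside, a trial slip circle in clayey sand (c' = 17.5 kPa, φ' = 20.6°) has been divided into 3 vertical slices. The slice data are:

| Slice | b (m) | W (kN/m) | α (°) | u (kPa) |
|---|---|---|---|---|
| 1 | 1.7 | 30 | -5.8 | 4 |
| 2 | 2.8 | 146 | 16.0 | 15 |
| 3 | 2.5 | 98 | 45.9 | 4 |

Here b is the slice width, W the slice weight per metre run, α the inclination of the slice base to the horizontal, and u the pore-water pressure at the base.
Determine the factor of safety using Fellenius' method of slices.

FS = 1.94

Ordinary method of slices: FS = Σ[c'·Δl_i + (W_i cosα_i − u_i·Δl_i)·tanφ'] / Σ W_i sinα_i, with Δl_i = b_i / cosα_i.
Slice 1: Δl = 1.7/cos(-5.8°) = 1.709 m; N'_1 = 30·cos(-5.8°) − 4·1.709 = 23.0; c'Δl = 29.90; W sinα = -3.0
Slice 2: Δl = 2.8/cos16.0° = 2.913 m; N'_2 = 146·cos16.0° − 15·2.913 = 96.7; c'Δl = 50.97; W sinα = 40.2
Slice 3: Δl = 2.5/cos45.9° = 3.592 m; N'_3 = 98·cos45.9° − 4·3.592 = 53.8; c'Δl = 62.87; W sinα = 70.4
Σc'Δl = 143.7 kN/m; ΣN' = 173.5 kN/m; ΣW sinα = 107.6 kN/m
Resisting = 143.7 + 173.5·tan20.6° = 143.7 + 65.2 = 209.0 kN/m
FS = 209.0 / 107.6 = 1.942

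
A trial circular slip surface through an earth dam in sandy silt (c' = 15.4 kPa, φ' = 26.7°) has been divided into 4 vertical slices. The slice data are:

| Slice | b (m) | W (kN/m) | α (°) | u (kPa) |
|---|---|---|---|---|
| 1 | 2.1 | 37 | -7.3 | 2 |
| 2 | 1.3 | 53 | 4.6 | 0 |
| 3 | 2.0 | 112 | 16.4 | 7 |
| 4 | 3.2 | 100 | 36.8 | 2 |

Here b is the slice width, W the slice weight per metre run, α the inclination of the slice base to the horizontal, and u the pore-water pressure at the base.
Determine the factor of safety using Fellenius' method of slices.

Ordinary method of slices: FS = Σ[c'·Δl_i + (W_i cosα_i − u_i·Δl_i)·tanφ'] / Σ W_i sinα_i, with Δl_i = b_i / cosα_i.
Slice 1: Δl = 2.1/cos(-7.3°) = 2.117 m; N'_1 = 37·cos(-7.3°) − 2·2.117 = 32.5; c'Δl = 32.60; W sinα = -4.7
Slice 2: Δl = 1.3/cos4.6° = 1.304 m; N'_2 = 53·cos4.6° − 0·1.304 = 52.8; c'Δl = 20.08; W sinα = 4.3
Slice 3: Δl = 2.0/cos16.4° = 2.085 m; N'_3 = 112·cos16.4° − 7·2.085 = 92.8; c'Δl = 32.11; W sinα = 31.6
Slice 4: Δl = 3.2/cos36.8° = 3.996 m; N'_4 = 100·cos36.8° − 2·3.996 = 72.1; c'Δl = 61.54; W sinα = 59.9
Σc'Δl = 146.3 kN/m; ΣN' = 250.2 kN/m; ΣW sinα = 91.1 kN/m
Resisting = 146.3 + 250.2·tan26.7° = 146.3 + 125.9 = 272.2 kN/m
FS = 272.2 / 91.1 = 2.989

FS = 2.99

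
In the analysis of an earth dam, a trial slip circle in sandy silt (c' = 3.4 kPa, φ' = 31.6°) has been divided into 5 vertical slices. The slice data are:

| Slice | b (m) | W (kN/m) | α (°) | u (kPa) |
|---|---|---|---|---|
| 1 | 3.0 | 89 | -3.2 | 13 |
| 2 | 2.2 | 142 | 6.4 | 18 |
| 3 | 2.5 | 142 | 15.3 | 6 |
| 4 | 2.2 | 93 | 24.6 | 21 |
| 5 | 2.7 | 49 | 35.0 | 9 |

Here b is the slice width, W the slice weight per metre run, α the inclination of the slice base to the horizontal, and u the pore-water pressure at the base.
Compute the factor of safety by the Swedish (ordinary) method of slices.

FS = 2.09

Ordinary method of slices: FS = Σ[c'·Δl_i + (W_i cosα_i − u_i·Δl_i)·tanφ'] / Σ W_i sinα_i, with Δl_i = b_i / cosα_i.
Slice 1: Δl = 3.0/cos(-3.2°) = 3.005 m; N'_1 = 89·cos(-3.2°) − 13·3.005 = 49.8; c'Δl = 10.22; W sinα = -5.0
Slice 2: Δl = 2.2/cos6.4° = 2.214 m; N'_2 = 142·cos6.4° − 18·2.214 = 101.3; c'Δl = 7.53; W sinα = 15.8
Slice 3: Δl = 2.5/cos15.3° = 2.592 m; N'_3 = 142·cos15.3° − 6·2.592 = 121.4; c'Δl = 8.81; W sinα = 37.5
Slice 4: Δl = 2.2/cos24.6° = 2.420 m; N'_4 = 93·cos24.6° − 21·2.420 = 33.7; c'Δl = 8.23; W sinα = 38.7
Slice 5: Δl = 2.7/cos35.0° = 3.296 m; N'_5 = 49·cos35.0° − 9·3.296 = 10.5; c'Δl = 11.21; W sinα = 28.1
Σc'Δl = 46.0 kN/m; ΣN' = 316.7 kN/m; ΣW sinα = 115.1 kN/m
Resisting = 46.0 + 316.7·tan31.6° = 46.0 + 194.8 = 240.8 kN/m
FS = 240.8 / 115.1 = 2.091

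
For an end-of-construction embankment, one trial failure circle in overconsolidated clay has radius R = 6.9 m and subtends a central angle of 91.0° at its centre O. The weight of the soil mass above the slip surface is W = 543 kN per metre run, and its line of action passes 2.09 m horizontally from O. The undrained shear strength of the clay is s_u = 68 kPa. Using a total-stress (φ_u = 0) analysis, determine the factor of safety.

Taking moments about the centre O, the resisting moment is provided by the undrained shear strength acting along the arc:
Arc length L_a = R·θ = 6.9·(91.0°·π/180) = 6.9·1.5882 = 10.96 m
M_R = s_u·L_a·R = 68·10.96·6.9 = 5141.9 kN·m/m
M_D = W·d = 543·2.09 = 1134.9 kN·m/m
FS = M_R / M_D = 5141.9 / 1134.9 = 4.531

FS = 4.53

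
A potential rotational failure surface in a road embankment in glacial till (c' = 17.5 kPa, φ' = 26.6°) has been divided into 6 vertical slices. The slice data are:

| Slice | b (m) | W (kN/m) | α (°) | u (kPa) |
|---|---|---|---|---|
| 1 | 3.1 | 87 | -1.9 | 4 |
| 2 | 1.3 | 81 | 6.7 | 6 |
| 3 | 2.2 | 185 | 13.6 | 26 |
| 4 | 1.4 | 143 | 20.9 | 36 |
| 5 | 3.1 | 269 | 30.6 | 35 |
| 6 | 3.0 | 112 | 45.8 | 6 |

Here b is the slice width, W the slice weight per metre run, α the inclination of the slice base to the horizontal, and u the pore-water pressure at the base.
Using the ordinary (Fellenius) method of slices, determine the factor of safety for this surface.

FS = 1.68

Ordinary method of slices: FS = Σ[c'·Δl_i + (W_i cosα_i − u_i·Δl_i)·tanφ'] / Σ W_i sinα_i, with Δl_i = b_i / cosα_i.
Slice 1: Δl = 3.1/cos(-1.9°) = 3.102 m; N'_1 = 87·cos(-1.9°) − 4·3.102 = 74.5; c'Δl = 54.28; W sinα = -2.9
Slice 2: Δl = 1.3/cos6.7° = 1.309 m; N'_2 = 81·cos6.7° − 6·1.309 = 72.6; c'Δl = 22.91; W sinα = 9.5
Slice 3: Δl = 2.2/cos13.6° = 2.263 m; N'_3 = 185·cos13.6° − 26·2.263 = 121.0; c'Δl = 39.61; W sinα = 43.5
Slice 4: Δl = 1.4/cos20.9° = 1.499 m; N'_4 = 143·cos20.9° − 36·1.499 = 79.6; c'Δl = 26.23; W sinα = 51.0
Slice 5: Δl = 3.1/cos30.6° = 3.602 m; N'_5 = 269·cos30.6° − 35·3.602 = 105.5; c'Δl = 63.03; W sinα = 136.9
Slice 6: Δl = 3.0/cos45.8° = 4.303 m; N'_6 = 112·cos45.8° − 6·4.303 = 52.3; c'Δl = 75.30; W sinα = 80.3
Σc'Δl = 281.4 kN/m; ΣN' = 505.5 kN/m; ΣW sinα = 318.3 kN/m
Resisting = 281.4 + 505.5·tan26.6° = 281.4 + 253.1 = 534.5 kN/m
FS = 534.5 / 318.3 = 1.679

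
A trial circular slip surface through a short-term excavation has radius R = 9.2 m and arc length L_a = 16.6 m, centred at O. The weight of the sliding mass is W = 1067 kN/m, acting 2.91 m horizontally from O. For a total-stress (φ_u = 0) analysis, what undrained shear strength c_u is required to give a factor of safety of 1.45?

FS = c_u·L_a·R / (W·d), so c_u = FS·W·d / (L_a·R).
c_u = 1.45·1067·2.91 / (16.60·9.2) = 4502.2 / 152.72 = 29.48 kPa

c_u = 29.5 kPa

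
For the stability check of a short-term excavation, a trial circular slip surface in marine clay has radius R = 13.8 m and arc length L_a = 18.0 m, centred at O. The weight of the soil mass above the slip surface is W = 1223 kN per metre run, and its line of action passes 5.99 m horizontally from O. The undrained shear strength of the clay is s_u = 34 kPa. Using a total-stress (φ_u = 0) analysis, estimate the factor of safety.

FS = 1.15

Taking moments about the centre O, the resisting moment is provided by the undrained shear strength acting along the arc:
M_R = s_u·L_a·R = 34·18.00·13.8 = 8445.6 kN·m/m
M_D = W·d = 1223·5.99 = 7325.8 kN·m/m
FS = M_R / M_D = 8445.6 / 7325.8 = 1.153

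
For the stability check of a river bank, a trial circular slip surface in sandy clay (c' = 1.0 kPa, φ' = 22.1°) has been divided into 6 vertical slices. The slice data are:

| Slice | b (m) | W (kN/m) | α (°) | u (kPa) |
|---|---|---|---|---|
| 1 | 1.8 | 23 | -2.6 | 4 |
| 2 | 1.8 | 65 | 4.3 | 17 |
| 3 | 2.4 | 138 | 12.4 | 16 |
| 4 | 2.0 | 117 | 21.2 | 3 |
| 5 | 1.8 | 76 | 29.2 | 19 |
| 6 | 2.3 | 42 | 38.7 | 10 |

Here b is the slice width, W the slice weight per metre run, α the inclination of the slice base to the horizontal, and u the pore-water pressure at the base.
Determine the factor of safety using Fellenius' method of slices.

FS = 0.91

Ordinary method of slices: FS = Σ[c'·Δl_i + (W_i cosα_i − u_i·Δl_i)·tanφ'] / Σ W_i sinα_i, with Δl_i = b_i / cosα_i.
Slice 1: Δl = 1.8/cos(-2.6°) = 1.802 m; N'_1 = 23·cos(-2.6°) − 4·1.802 = 15.8; c'Δl = 1.80; W sinα = -1.0
Slice 2: Δl = 1.8/cos4.3° = 1.805 m; N'_2 = 65·cos4.3° − 17·1.805 = 34.1; c'Δl = 1.81; W sinα = 4.9
Slice 3: Δl = 2.4/cos12.4° = 2.457 m; N'_3 = 138·cos12.4° − 16·2.457 = 95.5; c'Δl = 2.46; W sinα = 29.6
Slice 4: Δl = 2.0/cos21.2° = 2.145 m; N'_4 = 117·cos21.2° − 3·2.145 = 102.6; c'Δl = 2.15; W sinα = 42.3
Slice 5: Δl = 1.8/cos29.2° = 2.062 m; N'_5 = 76·cos29.2° − 19·2.062 = 27.2; c'Δl = 2.06; W sinα = 37.1
Slice 6: Δl = 2.3/cos38.7° = 2.947 m; N'_6 = 42·cos38.7° − 10·2.947 = 3.3; c'Δl = 2.95; W sinα = 26.3
Σc'Δl = 13.2 kN/m; ΣN' = 278.5 kN/m; ΣW sinα = 139.1 kN/m
Resisting = 13.2 + 278.5·tan22.1° = 13.2 + 113.1 = 126.3 kN/m
FS = 126.3 / 139.1 = 0.908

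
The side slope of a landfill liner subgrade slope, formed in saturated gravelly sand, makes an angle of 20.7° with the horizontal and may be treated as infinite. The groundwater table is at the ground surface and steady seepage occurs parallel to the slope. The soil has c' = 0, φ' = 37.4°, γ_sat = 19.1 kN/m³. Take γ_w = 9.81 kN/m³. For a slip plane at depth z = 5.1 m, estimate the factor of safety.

FS = 0.98

With seepage parallel to the slope and the water table at the surface, the effective normal stress on the slip plane uses the buoyant unit weight γ' = γ_sat − γ_w while the driving shear stress uses γ_sat:
FS = [c' + γ' z cos²β tanφ'] / [γ_sat z sinβ cosβ]
(For c' = 0 this reduces to FS = (γ'/γ_sat)·tanφ'/tanβ.)
γ' = 19.1 − 9.81 = 9.29 kN/m³
Numerator = 0.0 + 9.29·5.1·cos²20.7°·tan37.4° = 0.0 + 9.29·5.1·0.8751·0.7646 = 31.698 kPa
Denominator = 19.1·5.1·sin20.7°·cos20.7° = 19.1·5.1·0.3535·0.9354 = 32.209 kPa
FS = 31.698 / 32.209 = 0.984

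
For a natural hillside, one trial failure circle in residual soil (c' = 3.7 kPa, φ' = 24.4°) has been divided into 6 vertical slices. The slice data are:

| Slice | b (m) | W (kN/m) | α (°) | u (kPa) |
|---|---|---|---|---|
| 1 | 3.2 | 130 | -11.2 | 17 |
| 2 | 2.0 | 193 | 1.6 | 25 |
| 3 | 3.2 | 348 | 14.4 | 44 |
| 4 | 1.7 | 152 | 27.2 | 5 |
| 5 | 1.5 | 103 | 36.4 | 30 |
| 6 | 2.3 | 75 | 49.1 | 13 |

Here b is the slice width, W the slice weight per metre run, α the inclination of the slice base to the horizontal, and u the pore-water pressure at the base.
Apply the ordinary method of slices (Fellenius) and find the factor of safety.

FS = 1.24

Ordinary method of slices: FS = Σ[c'·Δl_i + (W_i cosα_i − u_i·Δl_i)·tanφ'] / Σ W_i sinα_i, with Δl_i = b_i / cosα_i.
Slice 1: Δl = 3.2/cos(-11.2°) = 3.262 m; N'_1 = 130·cos(-11.2°) − 17·3.262 = 72.1; c'Δl = 12.07; W sinα = -25.3
Slice 2: Δl = 2.0/cos1.6° = 2.001 m; N'_2 = 193·cos1.6° − 25·2.001 = 142.9; c'Δl = 7.40; W sinα = 5.4
Slice 3: Δl = 3.2/cos14.4° = 3.304 m; N'_3 = 348·cos14.4° − 44·3.304 = 191.7; c'Δl = 12.22; W sinα = 86.5
Slice 4: Δl = 1.7/cos27.2° = 1.911 m; N'_4 = 152·cos27.2° − 5·1.911 = 125.6; c'Δl = 7.07; W sinα = 69.5
Slice 5: Δl = 1.5/cos36.4° = 1.864 m; N'_5 = 103·cos36.4° − 30·1.864 = 27.0; c'Δl = 6.90; W sinα = 61.1
Slice 6: Δl = 2.3/cos49.1° = 3.513 m; N'_6 = 75·cos49.1° − 13·3.513 = 3.4; c'Δl = 13.00; W sinα = 56.7
Σc'Δl = 58.7 kN/m; ΣN' = 562.7 kN/m; ΣW sinα = 254.0 kN/m
Resisting = 58.7 + 562.7·tan24.4° = 58.7 + 255.3 = 313.9 kN/m
FS = 313.9 / 254.0 = 1.236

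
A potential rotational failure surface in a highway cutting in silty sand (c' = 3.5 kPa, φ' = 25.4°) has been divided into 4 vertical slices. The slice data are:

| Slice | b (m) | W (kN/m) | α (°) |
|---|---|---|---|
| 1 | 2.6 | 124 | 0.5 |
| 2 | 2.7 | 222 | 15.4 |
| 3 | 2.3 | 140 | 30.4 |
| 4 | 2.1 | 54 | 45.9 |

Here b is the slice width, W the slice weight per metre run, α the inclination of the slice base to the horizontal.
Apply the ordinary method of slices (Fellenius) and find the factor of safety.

FS = 1.62

Ordinary method of slices: FS = Σ[c'·Δl_i + (W_i cosα_i)·tanφ'] / Σ W_i sinα_i, with Δl_i = b_i / cosα_i.
Slice 1: Δl = 2.6/cos0.5° = 2.600 m; N'_1 = 124·cos0.5° = 124.0; c'Δl = 9.10; W sinα = 1.1
Slice 2: Δl = 2.7/cos15.4° = 2.801 m; N'_2 = 222·cos15.4° = 214.0; c'Δl = 9.80; W sinα = 59.0
Slice 3: Δl = 2.3/cos30.4° = 2.667 m; N'_3 = 140·cos30.4° = 120.8; c'Δl = 9.33; W sinα = 70.8
Slice 4: Δl = 2.1/cos45.9° = 3.018 m; N'_4 = 54·cos45.9° = 37.6; c'Δl = 10.56; W sinα = 38.8
Σc'Δl = 38.8 kN/m; ΣN' = 496.4 kN/m; ΣW sinα = 169.7 kN/m
Resisting = 38.8 + 496.4·tan25.4° = 38.8 + 235.7 = 274.5 kN/m
FS = 274.5 / 169.7 = 1.618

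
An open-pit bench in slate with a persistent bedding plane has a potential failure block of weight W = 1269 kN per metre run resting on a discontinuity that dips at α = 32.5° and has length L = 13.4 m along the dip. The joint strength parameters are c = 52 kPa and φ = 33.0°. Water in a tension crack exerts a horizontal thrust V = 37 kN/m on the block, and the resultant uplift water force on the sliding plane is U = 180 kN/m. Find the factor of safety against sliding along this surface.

Resolving the block weight along and normal to the plane and applying the Mohr–Coulomb strength on the joint:
N' = W cosα − U − V sinα = 1269·cos32.5° − 180 − 37·sin32.5° = 870.4 kN/m
Driving force T = W sinα + V cosα = 1269·sin32.5° + 37·cos32.5° = 713.0 kN/m
Resisting force R = c·L + N'·tanφ = 52·13.4 + 870.4·tan33.0° = 696.8 + 565.2 = 1262.0 kN/m
FS = R / T = 1262.0 / 713.0 = 1.770

FS = 1.77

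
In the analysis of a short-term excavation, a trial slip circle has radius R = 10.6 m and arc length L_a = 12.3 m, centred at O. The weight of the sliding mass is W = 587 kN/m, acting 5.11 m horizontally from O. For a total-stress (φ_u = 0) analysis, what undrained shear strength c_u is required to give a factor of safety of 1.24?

c_u = 28.5 kPa

FS = c_u·L_a·R / (W·d), so c_u = FS·W·d / (L_a·R).
c_u = 1.24·587·5.11 / (12.30·10.6) = 3719.5 / 130.38 = 28.53 kPa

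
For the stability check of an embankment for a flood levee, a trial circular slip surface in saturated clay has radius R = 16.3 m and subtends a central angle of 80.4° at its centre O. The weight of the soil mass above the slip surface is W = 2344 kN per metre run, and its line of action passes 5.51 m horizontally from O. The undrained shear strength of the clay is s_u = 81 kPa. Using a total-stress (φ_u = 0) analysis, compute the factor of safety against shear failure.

FS = 2.34

Taking moments about the centre O, the resisting moment is provided by the undrained shear strength acting along the arc:
Arc length L_a = R·θ = 16.3·(80.4°·π/180) = 16.3·1.4032 = 22.87 m
M_R = s_u·L_a·R = 81·22.87·16.3 = 30199.1 kN·m/m
M_D = W·d = 2344·5.51 = 12915.4 kN·m/m
FS = M_R / M_D = 30199.1 / 12915.4 = 2.338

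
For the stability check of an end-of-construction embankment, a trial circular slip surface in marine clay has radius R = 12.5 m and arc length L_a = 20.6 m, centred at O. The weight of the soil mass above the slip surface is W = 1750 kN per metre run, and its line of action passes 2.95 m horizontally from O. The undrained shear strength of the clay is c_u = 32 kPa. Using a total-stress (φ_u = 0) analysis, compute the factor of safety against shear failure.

FS = 1.60

Taking moments about the centre O, the resisting moment is provided by the undrained shear strength acting along the arc:
M_R = c_u·L_a·R = 32·20.60·12.5 = 8240.0 kN·m/m
M_D = W·d = 1750·2.95 = 5162.5 kN·m/m
FS = M_R / M_D = 8240.0 / 5162.5 = 1.596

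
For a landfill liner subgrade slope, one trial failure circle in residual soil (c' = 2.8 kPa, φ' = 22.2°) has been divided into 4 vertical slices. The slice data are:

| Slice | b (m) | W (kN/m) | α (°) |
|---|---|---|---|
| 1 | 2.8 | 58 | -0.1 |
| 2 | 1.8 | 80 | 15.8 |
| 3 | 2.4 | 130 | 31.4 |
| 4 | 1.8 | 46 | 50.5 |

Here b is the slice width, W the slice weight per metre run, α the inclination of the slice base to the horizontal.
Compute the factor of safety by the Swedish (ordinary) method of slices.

Ordinary method of slices: FS = Σ[c'·Δl_i + (W_i cosα_i)·tanφ'] / Σ W_i sinα_i, with Δl_i = b_i / cosα_i.
Slice 1: Δl = 2.8/cos(-0.1°) = 2.800 m; N'_1 = 58·cos(-0.1°) = 58.0; c'Δl = 7.84; W sinα = -0.1
Slice 2: Δl = 1.8/cos15.8° = 1.871 m; N'_2 = 80·cos15.8° = 77.0; c'Δl = 5.24; W sinα = 21.8
Slice 3: Δl = 2.4/cos31.4° = 2.812 m; N'_3 = 130·cos31.4° = 111.0; c'Δl = 7.87; W sinα = 67.7
Slice 4: Δl = 1.8/cos50.5° = 2.830 m; N'_4 = 46·cos50.5° = 29.3; c'Δl = 7.92; W sinα = 35.5
Σc'Δl = 28.9 kN/m; ΣN' = 275.2 kN/m; ΣW sinα = 124.9 kN/m
Resisting = 28.9 + 275.2·tan22.2° = 28.9 + 112.3 = 141.2 kN/m
FS = 141.2 / 124.9 = 1.130

FS = 1.13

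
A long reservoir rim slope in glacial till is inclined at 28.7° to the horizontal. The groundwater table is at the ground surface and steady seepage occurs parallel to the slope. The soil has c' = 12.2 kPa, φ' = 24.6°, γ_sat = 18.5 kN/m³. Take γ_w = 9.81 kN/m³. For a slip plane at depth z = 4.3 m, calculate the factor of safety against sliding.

FS = 0.76

With seepage parallel to the slope and the water table at the surface, the effective normal stress on the slip plane uses the buoyant unit weight γ' = γ_sat − γ_w while the driving shear stress uses γ_sat:
FS = [c' + γ' z cos²β tanφ'] / [γ_sat z sinβ cosβ]
γ' = 18.5 − 9.81 = 8.69 kN/m³
Numerator = 12.2 + 8.69·4.3·cos²28.7°·tan24.6° = 12.2 + 8.69·4.3·0.7694·0.4578 = 25.363 kPa
Denominator = 18.5·4.3·sin28.7°·cos28.7° = 18.5·4.3·0.4802·0.8771 = 33.509 kPa
FS = 25.363 / 33.509 = 0.757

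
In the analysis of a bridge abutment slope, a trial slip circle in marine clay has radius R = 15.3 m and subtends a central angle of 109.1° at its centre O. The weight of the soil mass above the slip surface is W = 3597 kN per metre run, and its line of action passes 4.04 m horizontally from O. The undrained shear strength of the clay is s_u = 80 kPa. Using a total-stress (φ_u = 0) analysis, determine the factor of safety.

Taking moments about the centre O, the resisting moment is provided by the undrained shear strength acting along the arc:
Arc length L_a = R·θ = 15.3·(109.1°·π/180) = 15.3·1.9042 = 29.13 m
M_R = s_u·L_a·R = 80·29.13·15.3 = 35659.5 kN·m/m
M_D = W·d = 3597·4.04 = 14531.9 kN·m/m
FS = M_R / M_D = 35659.5 / 14531.9 = 2.454

FS = 2.45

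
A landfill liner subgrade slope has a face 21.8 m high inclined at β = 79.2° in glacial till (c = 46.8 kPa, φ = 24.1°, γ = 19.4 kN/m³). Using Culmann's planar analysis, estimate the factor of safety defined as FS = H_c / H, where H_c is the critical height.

FS = 0.93

H_c = (4c/γ) · sinβ cosφ / [1 − cos(β − φ)]
    = (4·46.8/19.4) · sin79.2°·cos24.1° / [1 − cos55.1°]
    = 9.649 · 0.8967 / 0.4279 = 20.22 m
FS = H_c / H = 20.22 / 21.8 = 0.928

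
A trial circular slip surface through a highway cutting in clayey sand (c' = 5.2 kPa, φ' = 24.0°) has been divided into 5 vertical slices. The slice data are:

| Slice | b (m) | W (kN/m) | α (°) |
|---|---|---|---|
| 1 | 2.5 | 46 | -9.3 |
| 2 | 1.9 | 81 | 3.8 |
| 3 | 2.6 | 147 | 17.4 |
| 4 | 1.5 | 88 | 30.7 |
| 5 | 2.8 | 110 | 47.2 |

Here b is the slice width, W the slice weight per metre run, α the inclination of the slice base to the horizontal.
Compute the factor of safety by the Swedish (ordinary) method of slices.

Ordinary method of slices: FS = Σ[c'·Δl_i + (W_i cosα_i)·tanφ'] / Σ W_i sinα_i, with Δl_i = b_i / cosα_i.
Slice 1: Δl = 2.5/cos(-9.3°) = 2.533 m; N'_1 = 46·cos(-9.3°) = 45.4; c'Δl = 13.17; W sinα = -7.4
Slice 2: Δl = 1.9/cos3.8° = 1.904 m; N'_2 = 81·cos3.8° = 80.8; c'Δl = 9.90; W sinα = 5.4
Slice 3: Δl = 2.6/cos17.4° = 2.725 m; N'_3 = 147·cos17.4° = 140.3; c'Δl = 14.17; W sinα = 44.0
Slice 4: Δl = 1.5/cos30.7° = 1.744 m; N'_4 = 88·cos30.7° = 75.7; c'Δl = 9.07; W sinα = 44.9
Slice 5: Δl = 2.8/cos47.2° = 4.121 m; N'_5 = 110·cos47.2° = 74.7; c'Δl = 21.43; W sinα = 80.7
Σc'Δl = 67.7 kN/m; ΣN' = 416.9 kN/m; ΣW sinα = 167.5 kN/m
Resisting = 67.7 + 416.9·tan24.0° = 67.7 + 185.6 = 253.4 kN/m
FS = 253.4 / 167.5 = 1.512

FS = 1.51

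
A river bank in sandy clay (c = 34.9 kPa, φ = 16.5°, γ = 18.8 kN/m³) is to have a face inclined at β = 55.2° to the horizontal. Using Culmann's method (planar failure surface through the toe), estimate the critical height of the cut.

H_c = 26.63 m

Culmann's analysis gives the critical failure plane at α_cr = (β + φ)/2 = (55.2 + 16.5)/2 = 35.9°, and the critical height
H_c = (4c/γ) · sinβ cosφ / [1 − cos(β − φ)]
    = (4·34.9/18.8) · sin55.2°·cos16.5° / [1 − cos(38.7°)]
    = 7.426 · 0.8211·0.9588 / [1 − 0.7804]
    = 7.426 · 0.7873 / 0.2196
    = 26.63 m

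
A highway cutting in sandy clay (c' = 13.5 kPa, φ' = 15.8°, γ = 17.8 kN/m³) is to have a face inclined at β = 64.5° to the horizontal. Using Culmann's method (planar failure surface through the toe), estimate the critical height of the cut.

H_c = 7.75 m

Culmann's analysis gives the critical failure plane at α_cr = (β + φ')/2 = (64.5 + 15.8)/2 = 40.1°, and the critical height
H_c = (4c'/γ) · sinβ cosφ' / [1 − cos(β − φ')]
    = (4·13.5/17.8) · sin64.5°·cos15.8° / [1 − cos(48.7°)]
    = 3.034 · 0.9026·0.9622 / [1 − 0.6600]
    = 3.034 · 0.8685 / 0.3400
    = 7.75 m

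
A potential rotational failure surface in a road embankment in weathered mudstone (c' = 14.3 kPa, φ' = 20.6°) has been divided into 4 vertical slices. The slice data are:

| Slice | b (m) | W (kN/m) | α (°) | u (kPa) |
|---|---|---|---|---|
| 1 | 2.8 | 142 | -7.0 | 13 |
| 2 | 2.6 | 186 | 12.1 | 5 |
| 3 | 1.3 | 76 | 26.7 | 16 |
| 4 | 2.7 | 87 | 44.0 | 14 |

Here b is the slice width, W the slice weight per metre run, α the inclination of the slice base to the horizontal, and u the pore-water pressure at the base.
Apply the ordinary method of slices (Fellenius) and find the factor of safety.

FS = 2.37

Ordinary method of slices: FS = Σ[c'·Δl_i + (W_i cosα_i − u_i·Δl_i)·tanφ'] / Σ W_i sinα_i, with Δl_i = b_i / cosα_i.
Slice 1: Δl = 2.8/cos(-7.0°) = 2.821 m; N'_1 = 142·cos(-7.0°) − 13·2.821 = 104.3; c'Δl = 40.34; W sinα = -17.3
Slice 2: Δl = 2.6/cos12.1° = 2.659 m; N'_2 = 186·cos12.1° − 5·2.659 = 168.6; c'Δl = 38.02; W sinα = 39.0
Slice 3: Δl = 1.3/cos26.7° = 1.455 m; N'_3 = 76·cos26.7° − 16·1.455 = 44.6; c'Δl = 20.81; W sinα = 34.1
Slice 4: Δl = 2.7/cos44.0° = 3.753 m; N'_4 = 87·cos44.0° − 14·3.753 = 10.0; c'Δl = 53.67; W sinα = 60.4
Σc'Δl = 152.8 kN/m; ΣN' = 327.5 kN/m; ΣW sinα = 116.3 kN/m
Resisting = 152.8 + 327.5·tan20.6° = 152.8 + 123.1 = 275.9 kN/m
FS = 275.9 / 116.3 = 2.373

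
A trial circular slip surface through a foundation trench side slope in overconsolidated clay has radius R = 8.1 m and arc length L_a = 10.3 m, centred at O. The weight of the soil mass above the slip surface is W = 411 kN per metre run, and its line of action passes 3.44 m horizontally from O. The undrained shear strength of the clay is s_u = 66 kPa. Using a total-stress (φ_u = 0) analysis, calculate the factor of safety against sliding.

FS = 3.89

Taking moments about the centre O, the resisting moment is provided by the undrained shear strength acting along the arc:
M_R = s_u·L_a·R = 66·10.30·8.1 = 5506.4 kN·m/m
M_D = W·d = 411·3.44 = 1413.8 kN·m/m
FS = M_R / M_D = 5506.4 / 1413.8 = 3.895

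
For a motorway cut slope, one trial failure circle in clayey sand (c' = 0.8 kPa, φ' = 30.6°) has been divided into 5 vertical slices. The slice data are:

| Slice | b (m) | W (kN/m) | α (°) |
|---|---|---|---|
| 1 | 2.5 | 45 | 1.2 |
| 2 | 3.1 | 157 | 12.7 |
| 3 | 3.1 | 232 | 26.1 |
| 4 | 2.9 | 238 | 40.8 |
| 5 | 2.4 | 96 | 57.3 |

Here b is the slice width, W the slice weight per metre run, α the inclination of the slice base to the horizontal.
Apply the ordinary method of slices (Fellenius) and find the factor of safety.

Ordinary method of slices: FS = Σ[c'·Δl_i + (W_i cosα_i)·tanφ'] / Σ W_i sinα_i, with Δl_i = b_i / cosα_i.
Slice 1: Δl = 2.5/cos1.2° = 2.501 m; N'_1 = 45·cos1.2° = 45.0; c'Δl = 2.00; W sinα = 0.9
Slice 2: Δl = 3.1/cos12.7° = 3.178 m; N'_2 = 157·cos12.7° = 153.2; c'Δl = 2.54; W sinα = 34.5
Slice 3: Δl = 3.1/cos26.1° = 3.452 m; N'_3 = 232·cos26.1° = 208.3; c'Δl = 2.76; W sinα = 102.1
Slice 4: Δl = 2.9/cos40.8° = 3.831 m; N'_4 = 238·cos40.8° = 180.2; c'Δl = 3.06; W sinα = 155.5
Slice 5: Δl = 2.4/cos57.3° = 4.442 m; N'_5 = 96·cos57.3° = 51.9; c'Δl = 3.55; W sinα = 80.8
Σc'Δl = 13.9 kN/m; ΣN' = 638.5 kN/m; ΣW sinα = 373.8 kN/m
Resisting = 13.9 + 638.5·tan30.6° = 13.9 + 377.6 = 391.5 kN/m
FS = 391.5 / 373.8 = 1.047

FS = 1.05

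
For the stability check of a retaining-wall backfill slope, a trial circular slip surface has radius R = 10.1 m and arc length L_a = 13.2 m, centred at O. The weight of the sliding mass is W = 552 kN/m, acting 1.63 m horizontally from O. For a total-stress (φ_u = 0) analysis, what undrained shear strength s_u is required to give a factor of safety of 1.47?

s_u = 9.9 kPa

FS = s_u·L_a·R / (W·d), so s_u = FS·W·d / (L_a·R).
s_u = 1.47·552·1.63 / (13.20·10.1) = 1322.6 / 133.32 = 9.92 kPa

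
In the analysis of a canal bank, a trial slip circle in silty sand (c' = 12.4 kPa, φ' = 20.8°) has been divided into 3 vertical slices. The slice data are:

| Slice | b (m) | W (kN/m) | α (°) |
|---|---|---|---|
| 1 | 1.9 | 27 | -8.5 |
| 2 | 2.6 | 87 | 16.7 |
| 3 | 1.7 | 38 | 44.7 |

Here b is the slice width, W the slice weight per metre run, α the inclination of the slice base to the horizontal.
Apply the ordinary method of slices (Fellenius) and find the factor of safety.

Ordinary method of slices: FS = Σ[c'·Δl_i + (W_i cosα_i)·tanφ'] / Σ W_i sinα_i, with Δl_i = b_i / cosα_i.
Slice 1: Δl = 1.9/cos(-8.5°) = 1.921 m; N'_1 = 27·cos(-8.5°) = 26.7; c'Δl = 23.82; W sinα = -4.0
Slice 2: Δl = 2.6/cos16.7° = 2.714 m; N'_2 = 87·cos16.7° = 83.3; c'Δl = 33.66; W sinα = 25.0
Slice 3: Δl = 1.7/cos44.7° = 2.392 m; N'_3 = 38·cos44.7° = 27.0; c'Δl = 29.66; W sinα = 26.7
Σc'Δl = 87.1 kN/m; ΣN' = 137.0 kN/m; ΣW sinα = 47.7 kN/m
Resisting = 87.1 + 137.0·tan20.8° = 87.1 + 52.1 = 139.2 kN/m
FS = 139.2 / 47.7 = 2.916

FS = 2.92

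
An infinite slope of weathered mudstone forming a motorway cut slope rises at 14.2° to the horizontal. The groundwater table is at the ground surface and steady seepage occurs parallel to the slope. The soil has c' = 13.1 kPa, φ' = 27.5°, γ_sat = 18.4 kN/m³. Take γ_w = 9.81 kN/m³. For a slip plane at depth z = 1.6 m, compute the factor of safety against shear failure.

With seepage parallel to the slope and the water table at the surface, the effective normal stress on the slip plane uses the buoyant unit weight γ' = γ_sat − γ_w while the driving shear stress uses γ_sat:
FS = [c' + γ' z cos²β tanφ'] / [γ_sat z sinβ cosβ]
γ' = 18.4 − 9.81 = 8.59 kN/m³
Numerator = 13.1 + 8.59·1.6·cos²14.2°·tan27.5° = 13.1 + 8.59·1.6·0.9398·0.5206 = 19.824 kPa
Denominator = 18.4·1.6·sin14.2°·cos14.2° = 18.4·1.6·0.2453·0.9694 = 7.001 kPa
FS = 19.824 / 7.001 = 2.832

FS = 2.83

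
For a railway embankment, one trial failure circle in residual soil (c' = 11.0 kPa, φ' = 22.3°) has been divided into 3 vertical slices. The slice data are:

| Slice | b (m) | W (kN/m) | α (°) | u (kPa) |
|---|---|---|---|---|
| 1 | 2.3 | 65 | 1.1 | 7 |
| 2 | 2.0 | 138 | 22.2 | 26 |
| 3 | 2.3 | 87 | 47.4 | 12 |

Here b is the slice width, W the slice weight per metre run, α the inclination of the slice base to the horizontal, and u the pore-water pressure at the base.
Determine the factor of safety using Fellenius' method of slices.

FS = 1.22

Ordinary method of slices: FS = Σ[c'·Δl_i + (W_i cosα_i − u_i·Δl_i)·tanφ'] / Σ W_i sinα_i, with Δl_i = b_i / cosα_i.
Slice 1: Δl = 2.3/cos1.1° = 2.300 m; N'_1 = 65·cos1.1° − 7·2.300 = 48.9; c'Δl = 25.30; W sinα = 1.2
Slice 2: Δl = 2.0/cos22.2° = 2.160 m; N'_2 = 138·cos22.2° − 26·2.160 = 71.6; c'Δl = 23.76; W sinα = 52.1
Slice 3: Δl = 2.3/cos47.4° = 3.398 m; N'_3 = 87·cos47.4° − 12·3.398 = 18.1; c'Δl = 37.38; W sinα = 64.0
Σc'Δl = 86.4 kN/m; ΣN' = 138.6 kN/m; ΣW sinα = 117.4 kN/m
Resisting = 86.4 + 138.6·tan22.3° = 86.4 + 56.8 = 143.3 kN/m
FS = 143.3 / 117.4 = 1.220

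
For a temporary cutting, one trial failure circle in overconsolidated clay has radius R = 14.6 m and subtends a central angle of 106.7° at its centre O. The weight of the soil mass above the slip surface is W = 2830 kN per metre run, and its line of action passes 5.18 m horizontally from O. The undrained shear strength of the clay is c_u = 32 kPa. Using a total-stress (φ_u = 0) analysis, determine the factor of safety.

FS = 0.87

Taking moments about the centre O, the resisting moment is provided by the undrained shear strength acting along the arc:
Arc length L_a = R·θ = 14.6·(106.7°·π/180) = 14.6·1.8623 = 27.19 m
M_R = c_u·L_a·R = 32·27.19·14.6 = 12702.7 kN·m/m
M_D = W·d = 2830·5.18 = 14659.4 kN·m/m
FS = M_R / M_D = 12702.7 / 14659.4 = 0.867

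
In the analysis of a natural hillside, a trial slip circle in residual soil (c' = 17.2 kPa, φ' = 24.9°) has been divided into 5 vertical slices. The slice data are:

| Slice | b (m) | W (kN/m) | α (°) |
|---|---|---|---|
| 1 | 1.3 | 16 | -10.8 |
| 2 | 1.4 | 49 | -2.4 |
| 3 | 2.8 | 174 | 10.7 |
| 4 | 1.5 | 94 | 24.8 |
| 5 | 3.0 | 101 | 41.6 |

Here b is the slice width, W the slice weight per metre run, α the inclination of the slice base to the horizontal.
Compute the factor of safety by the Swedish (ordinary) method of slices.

FS = 2.82

Ordinary method of slices: FS = Σ[c'·Δl_i + (W_i cosα_i)·tanφ'] / Σ W_i sinα_i, with Δl_i = b_i / cosα_i.
Slice 1: Δl = 1.3/cos(-10.8°) = 1.323 m; N'_1 = 16·cos(-10.8°) = 15.7; c'Δl = 22.76; W sinα = -3.0
Slice 2: Δl = 1.4/cos(-2.4°) = 1.401 m; N'_2 = 49·cos(-2.4°) = 49.0; c'Δl = 24.10; W sinα = -2.1
Slice 3: Δl = 2.8/cos10.7° = 2.850 m; N'_3 = 174·cos10.7° = 171.0; c'Δl = 49.01; W sinα = 32.3
Slice 4: Δl = 1.5/cos24.8° = 1.652 m; N'_4 = 94·cos24.8° = 85.3; c'Δl = 28.42; W sinα = 39.4
Slice 5: Δl = 3.0/cos41.6° = 4.012 m; N'_5 = 101·cos41.6° = 75.5; c'Δl = 69.00; W sinα = 67.1
Σc'Δl = 193.3 kN/m; ΣN' = 396.5 kN/m; ΣW sinα = 133.7 kN/m
Resisting = 193.3 + 396.5·tan24.9° = 193.3 + 184.1 = 377.4 kN/m
FS = 377.4 / 133.7 = 2.822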